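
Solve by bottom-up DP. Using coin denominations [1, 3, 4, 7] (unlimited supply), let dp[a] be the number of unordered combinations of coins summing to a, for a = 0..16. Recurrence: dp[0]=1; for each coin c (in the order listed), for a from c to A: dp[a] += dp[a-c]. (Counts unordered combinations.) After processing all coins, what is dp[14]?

after  coin     0     1     2     3     4     5     6     7     8     9    10    11    12    13    14    15    16
          1     1     1     1     1     1     1     1     1     1     1     1     1     1     1     1     1     1
          3     1     1     1     2     2     2     3     3     3     4     4     4     5     5     5     6     6
          4     1     1     1     2     3     3     4     5     6     7     8     9    11    12    13    15    17
          7     1     1     1     2     3     3     4     6     7     8    10    12    14    16    19    22    25

19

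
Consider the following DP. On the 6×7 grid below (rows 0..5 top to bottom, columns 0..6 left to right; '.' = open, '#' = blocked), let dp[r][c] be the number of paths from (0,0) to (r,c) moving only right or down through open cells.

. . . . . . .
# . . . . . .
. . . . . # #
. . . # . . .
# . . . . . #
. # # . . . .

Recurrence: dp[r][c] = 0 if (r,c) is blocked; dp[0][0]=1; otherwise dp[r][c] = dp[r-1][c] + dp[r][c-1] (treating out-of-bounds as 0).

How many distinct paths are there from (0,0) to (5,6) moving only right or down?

45

r\c   0   1   2   3   4   5   6
  0   1   1   1   1   1   1   1
  1   0   1   2   3   4   5   6
  2   0   1   3   6  10   0   0
  3   0   1   4   0  10  10  10
  4   0   1   5   5  15  25   0
  5   0   0   0   5  20  45  45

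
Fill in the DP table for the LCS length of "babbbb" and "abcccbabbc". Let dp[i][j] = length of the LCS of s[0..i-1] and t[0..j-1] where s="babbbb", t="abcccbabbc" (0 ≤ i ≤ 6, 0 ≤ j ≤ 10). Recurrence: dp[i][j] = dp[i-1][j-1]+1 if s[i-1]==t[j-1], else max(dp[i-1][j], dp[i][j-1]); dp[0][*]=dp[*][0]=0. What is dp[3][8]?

3

   ''  a  b  c  c  c  b  a  b  b  c
''  0  0  0  0  0  0  0  0  0  0  0
 b  0  0  1  1  1  1  1  1  1  1  1
 a  0  1  1  1  1  1  1  2  2  2  2
 b  0  1  2  2  2  2  2  2  3  3  3
 b  0  1  2  2  2  2  3  3  3  4  4
 b  0  1  2  2  2  2  3  3  4  4  4
 b  0  1  2  2  2  2  3  3  4  5  5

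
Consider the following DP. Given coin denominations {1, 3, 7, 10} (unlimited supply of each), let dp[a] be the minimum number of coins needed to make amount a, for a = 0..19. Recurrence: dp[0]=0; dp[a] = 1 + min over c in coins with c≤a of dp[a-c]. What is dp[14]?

 a  0  1  2  3  4  5  6  7  8  9 10 11 12 13 14 15 16 17 18 19
dp  0  1  2  1  2  3  2  1  2  3  1  2  3  2  2  3  3  2  3  4

2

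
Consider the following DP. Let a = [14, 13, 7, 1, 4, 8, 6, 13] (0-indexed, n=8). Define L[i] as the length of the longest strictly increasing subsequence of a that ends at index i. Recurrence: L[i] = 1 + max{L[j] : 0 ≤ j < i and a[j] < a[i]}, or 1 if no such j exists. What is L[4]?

   i    0    1    2    3    4    5    6    7
a[i]   14   13    7    1    4    8    6   13
L[i]    1    1    1    1    2    3    3    4

2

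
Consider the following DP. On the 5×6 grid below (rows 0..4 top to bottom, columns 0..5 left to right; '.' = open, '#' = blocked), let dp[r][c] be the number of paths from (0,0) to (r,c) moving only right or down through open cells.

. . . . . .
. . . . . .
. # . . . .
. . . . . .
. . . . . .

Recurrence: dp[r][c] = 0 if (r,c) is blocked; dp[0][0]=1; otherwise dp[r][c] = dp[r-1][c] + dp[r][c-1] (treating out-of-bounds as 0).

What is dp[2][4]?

12

r\c   0   1   2   3   4   5
  0   1   1   1   1   1   1
  1   1   2   3   4   5   6
  2   1   0   3   7  12  18
  3   1   1   4  11  23  41
  4   1   2   6  17  40  81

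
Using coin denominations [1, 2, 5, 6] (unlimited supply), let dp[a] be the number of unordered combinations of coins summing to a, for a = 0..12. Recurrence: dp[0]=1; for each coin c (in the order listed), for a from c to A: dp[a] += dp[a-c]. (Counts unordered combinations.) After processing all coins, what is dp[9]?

after  coin     0     1     2     3     4     5     6     7     8     9    10    11    12
          1     1     1     1     1     1     1     1     1     1     1     1     1     1
          2     1     1     2     2     3     3     4     4     5     5     6     6     7
          5     1     1     2     2     3     4     5     6     7     8    10    11    13
          6     1     1     2     2     3     4     6     7     9    10    13    15    19

10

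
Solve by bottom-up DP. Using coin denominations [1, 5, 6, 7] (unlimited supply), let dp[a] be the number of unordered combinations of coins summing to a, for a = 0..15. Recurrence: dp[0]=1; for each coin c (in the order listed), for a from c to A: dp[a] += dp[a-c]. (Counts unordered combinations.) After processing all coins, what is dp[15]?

after  coin     0     1     2     3     4     5     6     7     8     9    10    11    12    13    14    15
          1     1     1     1     1     1     1     1     1     1     1     1     1     1     1     1     1
          5     1     1     1     1     1     2     2     2     2     2     3     3     3     3     3     4
          6     1     1     1     1     1     2     3     3     3     3     4     5     6     6     6     7
          7     1     1     1     1     1     2     3     4     4     4     5     6     8     9    10    11

11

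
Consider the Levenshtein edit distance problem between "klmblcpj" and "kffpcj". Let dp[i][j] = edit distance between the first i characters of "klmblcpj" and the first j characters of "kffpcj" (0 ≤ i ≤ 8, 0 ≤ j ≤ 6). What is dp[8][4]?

   ''  k  f  f  p  c  j
''  0  1  2  3  4  5  6
 k  1  0  1  2  3  4  5
 l  2  1  1  2  3  4  5
 m  3  2  2  2  3  4  5
 b  4  3  3  3  3  4  5
 l  5  4  4  4  4  4  5
 c  6  5  5  5  5  4  5
 p  7  6  6  6  5  5  5
 j  8  7  7  7  6  6  5

6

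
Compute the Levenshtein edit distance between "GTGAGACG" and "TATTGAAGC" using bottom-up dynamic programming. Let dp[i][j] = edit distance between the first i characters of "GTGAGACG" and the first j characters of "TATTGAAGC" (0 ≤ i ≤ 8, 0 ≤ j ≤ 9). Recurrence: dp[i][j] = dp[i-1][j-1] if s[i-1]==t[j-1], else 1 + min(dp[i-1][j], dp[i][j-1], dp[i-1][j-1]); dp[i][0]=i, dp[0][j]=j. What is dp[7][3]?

   ''  T  A  T  T  G  A  A  G  C
''  0  1  2  3  4  5  6  7  8  9
 G  1  1  2  3  4  4  5  6  7  8
 T  2  1  2  2  3  4  5  6  7  8
 G  3  2  2  3  3  3  4  5  6  7
 A  4  3  2  3  4  4  3  4  5  6
 G  5  4  3  3  4  4  4  4  4  5
 A  6  5  4  4  4  5  4  4  5  5
 C  7  6  5  5  5  5  5  5  5  5
 G  8  7  6  6  6  5  6  6  5  6

5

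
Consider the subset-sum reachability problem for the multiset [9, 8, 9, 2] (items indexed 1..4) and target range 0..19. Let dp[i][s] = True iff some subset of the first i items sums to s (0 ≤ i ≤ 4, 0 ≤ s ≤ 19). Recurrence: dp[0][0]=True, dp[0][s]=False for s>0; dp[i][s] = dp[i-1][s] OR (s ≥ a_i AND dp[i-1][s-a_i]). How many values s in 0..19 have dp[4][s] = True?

i\s   0   1   2   3   4   5   6   7   8   9  10  11  12  13  14  15  16  17  18  19
  0   T   F   F   F   F   F   F   F   F   F   F   F   F   F   F   F   F   F   F   F
  1   T   F   F   F   F   F   F   F   F   T   F   F   F   F   F   F   F   F   F   F
  2   T   F   F   F   F   F   F   F   T   T   F   F   F   F   F   F   F   T   F   F
  3   T   F   F   F   F   F   F   F   T   T   F   F   F   F   F   F   F   T   T   F
  4   T   F   T   F   F   F   F   F   T   T   T   T   F   F   F   F   F   T   T   T

9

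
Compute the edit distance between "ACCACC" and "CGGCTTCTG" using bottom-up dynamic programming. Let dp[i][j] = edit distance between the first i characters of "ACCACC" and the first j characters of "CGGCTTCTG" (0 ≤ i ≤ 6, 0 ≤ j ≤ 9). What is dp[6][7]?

   ''  C  G  G  C  T  T  C  T  G
''  0  1  2  3  4  5  6  7  8  9
 A  1  1  2  3  4  5  6  7  8  9
 C  2  1  2  3  3  4  5  6  7  8
 C  3  2  2  3  3  4  5  5  6  7
 A  4  3  3  3  4  4  5  6  6  7
 C  5  4  4  4  3  4  5  5  6  7
 C  6  5  5  5  4  4  5  5  6  7

5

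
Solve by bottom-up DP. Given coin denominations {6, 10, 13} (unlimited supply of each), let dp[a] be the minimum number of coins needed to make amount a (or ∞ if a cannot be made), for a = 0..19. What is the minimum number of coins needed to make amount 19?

2

 a  0  1  2  3  4  5  6  7  8  9 10 11 12 13 14 15 16 17 18 19
dp  0  -  -  -  -  -  1  -  -  -  1  -  2  1  -  -  2  -  3  2
(- denotes ∞ / unreachable)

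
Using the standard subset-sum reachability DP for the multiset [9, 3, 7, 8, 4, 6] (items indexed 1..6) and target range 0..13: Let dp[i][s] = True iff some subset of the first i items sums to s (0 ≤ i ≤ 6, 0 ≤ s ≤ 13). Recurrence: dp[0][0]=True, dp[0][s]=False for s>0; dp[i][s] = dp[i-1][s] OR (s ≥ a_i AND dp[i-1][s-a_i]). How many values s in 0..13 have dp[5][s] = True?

10

i\s   0   1   2   3   4   5   6   7   8   9  10  11  12  13
  0   T   F   F   F   F   F   F   F   F   F   F   F   F   F
  1   T   F   F   F   F   F   F   F   F   T   F   F   F   F
  2   T   F   F   T   F   F   F   F   F   T   F   F   T   F
  3   T   F   F   T   F   F   F   T   F   T   T   F   T   F
  4   T   F   F   T   F   F   F   T   T   T   T   T   T   F
  5   T   F   F   T   T   F   F   T   T   T   T   T   T   T
  6   T   F   F   T   T   F   T   T   T   T   T   T   T   T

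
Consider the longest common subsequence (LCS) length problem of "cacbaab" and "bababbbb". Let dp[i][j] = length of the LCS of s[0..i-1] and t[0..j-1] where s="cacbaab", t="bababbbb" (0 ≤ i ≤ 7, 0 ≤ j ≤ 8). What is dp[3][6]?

   ''  b  a  b  a  b  b  b  b
''  0  0  0  0  0  0  0  0  0
 c  0  0  0  0  0  0  0  0  0
 a  0  0  1  1  1  1  1  1  1
 c  0  0  1  1  1  1  1  1  1
 b  0  1  1  2  2  2  2  2  2
 a  0  1  2  2  3  3  3  3  3
 a  0  1  2  2  3  3  3  3  3
 b  0  1  2  3  3  4  4  4  4

1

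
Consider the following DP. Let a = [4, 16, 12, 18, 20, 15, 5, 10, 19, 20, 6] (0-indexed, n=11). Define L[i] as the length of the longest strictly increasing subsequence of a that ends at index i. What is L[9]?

5

   i    0    1    2    3    4    5    6    7    8    9   10
a[i]    4   16   12   18   20   15    5   10   19   20    6
L[i]    1    2    2    3    4    3    2    3    4    5    3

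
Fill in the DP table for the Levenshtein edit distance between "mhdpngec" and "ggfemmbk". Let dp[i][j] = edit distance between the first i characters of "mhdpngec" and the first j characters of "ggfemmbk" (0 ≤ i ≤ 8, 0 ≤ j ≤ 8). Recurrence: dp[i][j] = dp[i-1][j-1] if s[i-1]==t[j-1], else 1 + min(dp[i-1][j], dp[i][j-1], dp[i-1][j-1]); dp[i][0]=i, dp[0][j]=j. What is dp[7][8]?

8

   ''  g  g  f  e  m  m  b  k
''  0  1  2  3  4  5  6  7  8
 m  1  1  2  3  4  4  5  6  7
 h  2  2  2  3  4  5  5  6  7
 d  3  3  3  3  4  5  6  6  7
 p  4  4  4  4  4  5  6  7  7
 n  5  5  5  5  5  5  6  7  8
 g  6  5  5  6  6  6  6  7  8
 e  7  6  6  6  6  7  7  7  8
 c  8  7  7  7  7  7  8  8  8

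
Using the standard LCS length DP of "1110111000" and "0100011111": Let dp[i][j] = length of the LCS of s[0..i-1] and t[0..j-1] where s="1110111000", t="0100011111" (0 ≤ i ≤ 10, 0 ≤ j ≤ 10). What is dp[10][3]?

3

   ''  0  1  0  0  0  1  1  1  1  1
''  0  0  0  0  0  0  0  0  0  0  0
 1  0  0  1  1  1  1  1  1  1  1  1
 1  0  0  1  1  1  1  2  2  2  2  2
 1  0  0  1  1  1  1  2  3  3  3  3
 0  0  1  1  2  2  2  2  3  3  3  3
 1  0  1  2  2  2  2  3  3  4  4  4
 1  0  1  2  2  2  2  3  4  4  5  5
 1  0  1  2  2  2  2  3  4  5  5  6
 0  0  1  2  3  3  3  3  4  5  5  6
 0  0  1  2  3  4  4  4  4  5  5  6
 0  0  1  2  3  4  5  5  5  5  5  6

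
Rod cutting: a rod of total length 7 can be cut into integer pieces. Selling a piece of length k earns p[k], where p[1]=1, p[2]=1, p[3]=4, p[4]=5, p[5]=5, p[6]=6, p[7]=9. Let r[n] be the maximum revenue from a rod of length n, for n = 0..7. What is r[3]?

4

   n    0    1    2    3    4    5    6    7
r[n]    0    1    2    4    5    6    8    9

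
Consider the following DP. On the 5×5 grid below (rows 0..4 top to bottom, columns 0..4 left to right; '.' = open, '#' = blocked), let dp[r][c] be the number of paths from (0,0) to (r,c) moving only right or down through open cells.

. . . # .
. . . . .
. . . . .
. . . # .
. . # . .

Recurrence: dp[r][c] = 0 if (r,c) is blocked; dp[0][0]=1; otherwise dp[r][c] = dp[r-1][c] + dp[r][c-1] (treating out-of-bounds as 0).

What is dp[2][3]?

9

r\c   0   1   2   3   4
  0   1   1   1   0   0
  1   1   2   3   3   3
  2   1   3   6   9  12
  3   1   4  10   0  12
  4   1   5   0   0  12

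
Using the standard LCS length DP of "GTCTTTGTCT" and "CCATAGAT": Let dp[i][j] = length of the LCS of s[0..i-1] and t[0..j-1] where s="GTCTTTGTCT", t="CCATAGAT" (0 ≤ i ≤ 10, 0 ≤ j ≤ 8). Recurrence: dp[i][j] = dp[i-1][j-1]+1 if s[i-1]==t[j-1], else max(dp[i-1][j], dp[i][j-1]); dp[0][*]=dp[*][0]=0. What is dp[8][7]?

3

   ''  C  C  A  T  A  G  A  T
''  0  0  0  0  0  0  0  0  0
 G  0  0  0  0  0  0  1  1  1
 T  0  0  0  0  1  1  1  1  2
 C  0  1  1  1  1  1  1  1  2
 T  0  1  1  1  2  2  2  2  2
 T  0  1  1  1  2  2  2  2  3
 T  0  1  1  1  2  2  2  2  3
 G  0  1  1  1  2  2  3  3  3
 T  0  1  1  1  2  2  3  3  4
 C  0  1  2  2  2  2  3  3  4
 T  0  1  2  2  3  3  3  3  4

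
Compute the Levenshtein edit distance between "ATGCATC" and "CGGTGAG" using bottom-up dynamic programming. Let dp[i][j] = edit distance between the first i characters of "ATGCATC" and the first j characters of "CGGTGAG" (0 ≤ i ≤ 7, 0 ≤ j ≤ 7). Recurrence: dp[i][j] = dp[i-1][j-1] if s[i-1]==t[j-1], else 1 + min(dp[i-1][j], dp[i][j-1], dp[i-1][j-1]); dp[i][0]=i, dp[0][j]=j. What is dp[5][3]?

   ''  C  G  G  T  G  A  G
''  0  1  2  3  4  5  6  7
 A  1  1  2  3  4  5  5  6
 T  2  2  2  3  3  4  5  6
 G  3  3  2  2  3  3  4  5
 C  4  3  3  3  3  4  4  5
 A  5  4  4  4  4  4  4  5
 T  6  5  5  5  4  5  5  5
 C  7  6  6  6  5  5  6  6

4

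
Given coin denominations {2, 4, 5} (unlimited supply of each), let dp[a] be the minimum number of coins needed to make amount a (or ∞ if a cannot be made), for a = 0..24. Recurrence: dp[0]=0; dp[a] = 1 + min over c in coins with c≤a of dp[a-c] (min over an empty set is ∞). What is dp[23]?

5

 a  0  1  2  3  4  5  6  7  8  9 10 11 12 13 14 15 16 17 18 19 20 21 22 23 24
dp  0  -  1  -  1  1  2  2  2  2  2  3  3  3  3  3  4  4  4  4  4  5  5  5  5
(- denotes ∞ / unreachable)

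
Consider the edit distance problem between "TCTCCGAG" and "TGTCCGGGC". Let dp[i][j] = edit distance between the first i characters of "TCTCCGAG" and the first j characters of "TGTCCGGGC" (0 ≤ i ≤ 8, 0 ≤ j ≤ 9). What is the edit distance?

3

   ''  T  G  T  C  C  G  G  G  C
''  0  1  2  3  4  5  6  7  8  9
 T  1  0  1  2  3  4  5  6  7  8
 C  2  1  1  2  2  3  4  5  6  7
 T  3  2  2  1  2  3  4  5  6  7
 C  4  3  3  2  1  2  3  4  5  6
 C  5  4  4  3  2  1  2  3  4  5
 G  6  5  4  4  3  2  1  2  3  4
 A  7  6  5  5  4  3  2  2  3  4
 G  8  7  6  6  5  4  3  2  2  3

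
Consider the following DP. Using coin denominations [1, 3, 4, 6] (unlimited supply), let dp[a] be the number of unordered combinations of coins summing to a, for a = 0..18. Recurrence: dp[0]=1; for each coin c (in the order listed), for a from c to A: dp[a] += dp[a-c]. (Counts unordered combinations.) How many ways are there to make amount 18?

after  coin     0     1     2     3     4     5     6     7     8     9    10    11    12    13    14    15    16    17    18
          1     1     1     1     1     1     1     1     1     1     1     1     1     1     1     1     1     1     1     1
          3     1     1     1     2     2     2     3     3     3     4     4     4     5     5     5     6     6     6     7
          4     1     1     1     2     3     3     4     5     6     7     8     9    11    12    13    15    17    18    20
          6     1     1     1     2     3     3     5     6     7     9    11    12    16    18    20    24    28    30    36

36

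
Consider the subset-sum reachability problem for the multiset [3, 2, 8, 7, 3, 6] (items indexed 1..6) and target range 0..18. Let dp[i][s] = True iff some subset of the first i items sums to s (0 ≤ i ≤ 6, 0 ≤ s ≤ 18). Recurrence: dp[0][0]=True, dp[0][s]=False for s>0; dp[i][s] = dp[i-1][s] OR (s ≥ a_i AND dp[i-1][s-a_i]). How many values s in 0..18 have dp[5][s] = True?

17

i\s   0   1   2   3   4   5   6   7   8   9  10  11  12  13  14  15  16  17  18
  0   T   F   F   F   F   F   F   F   F   F   F   F   F   F   F   F   F   F   F
  1   T   F   F   T   F   F   F   F   F   F   F   F   F   F   F   F   F   F   F
  2   T   F   T   T   F   T   F   F   F   F   F   F   F   F   F   F   F   F   F
  3   T   F   T   T   F   T   F   F   T   F   T   T   F   T   F   F   F   F   F
  4   T   F   T   T   F   T   F   T   T   T   T   T   T   T   F   T   F   T   T
  5   T   F   T   T   F   T   T   T   T   T   T   T   T   T   T   T   T   T   T
  6   T   F   T   T   F   T   T   T   T   T   T   T   T   T   T   T   T   T   T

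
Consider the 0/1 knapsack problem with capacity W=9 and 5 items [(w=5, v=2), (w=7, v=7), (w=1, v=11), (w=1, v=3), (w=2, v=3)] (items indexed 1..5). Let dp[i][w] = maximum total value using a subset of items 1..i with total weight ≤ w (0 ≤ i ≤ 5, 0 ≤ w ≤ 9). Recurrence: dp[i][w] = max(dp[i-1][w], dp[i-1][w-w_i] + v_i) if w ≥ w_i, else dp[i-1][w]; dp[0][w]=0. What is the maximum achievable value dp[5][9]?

21

i\w   0   1   2   3   4   5   6   7   8   9
  0   0   0   0   0   0   0   0   0   0   0
  1   0   0   0   0   0   2   2   2   2   2
  2   0   0   0   0   0   2   2   7   7   7
  3   0  11  11  11  11  11  13  13  18  18
  4   0  11  14  14  14  14  14  16  18  21
  5   0  11  14  14  17  17  17  17  18  21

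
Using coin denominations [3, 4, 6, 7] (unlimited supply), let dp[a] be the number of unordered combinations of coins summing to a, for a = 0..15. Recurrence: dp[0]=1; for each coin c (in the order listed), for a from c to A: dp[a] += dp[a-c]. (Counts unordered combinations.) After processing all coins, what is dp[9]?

2

after  coin     0     1     2     3     4     5     6     7     8     9    10    11    12    13    14    15
          3     1     0     0     1     0     0     1     0     0     1     0     0     1     0     0     1
          4     1     0     0     1     1     0     1     1     1     1     1     1     2     1     1     2
          6     1     0     0     1     1     0     2     1     1     2     2     1     4     2     2     4
          7     1     0     0     1     1     0     2     2     1     2     3     2     4     4     4     5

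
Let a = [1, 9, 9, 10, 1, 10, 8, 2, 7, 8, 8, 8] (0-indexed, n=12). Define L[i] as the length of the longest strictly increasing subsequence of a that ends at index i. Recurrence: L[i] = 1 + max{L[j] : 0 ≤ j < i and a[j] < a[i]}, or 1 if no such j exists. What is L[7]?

2

   i    0    1    2    3    4    5    6    7    8    9   10   11
a[i]    1    9    9   10    1   10    8    2    7    8    8    8
L[i]    1    2    2    3    1    3    2    2    3    4    4    4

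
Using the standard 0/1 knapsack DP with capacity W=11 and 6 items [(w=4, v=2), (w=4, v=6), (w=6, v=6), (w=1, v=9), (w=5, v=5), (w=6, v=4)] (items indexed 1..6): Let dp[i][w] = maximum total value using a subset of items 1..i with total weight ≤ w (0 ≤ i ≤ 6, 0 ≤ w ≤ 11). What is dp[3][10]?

12

i\w   0   1   2   3   4   5   6   7   8   9  10  11
  0   0   0   0   0   0   0   0   0   0   0   0   0
  1   0   0   0   0   2   2   2   2   2   2   2   2
  2   0   0   0   0   6   6   6   6   8   8   8   8
  3   0   0   0   0   6   6   6   6   8   8  12  12
  4   0   9   9   9   9  15  15  15  15  17  17  21
  5   0   9   9   9   9  15  15  15  15  17  20  21
  6   0   9   9   9   9  15  15  15  15  17  20  21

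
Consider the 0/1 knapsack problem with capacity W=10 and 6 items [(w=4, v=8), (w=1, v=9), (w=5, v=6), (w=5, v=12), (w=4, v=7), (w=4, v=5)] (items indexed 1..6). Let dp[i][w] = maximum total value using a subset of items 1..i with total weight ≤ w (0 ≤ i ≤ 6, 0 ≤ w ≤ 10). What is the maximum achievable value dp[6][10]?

i\w   0   1   2   3   4   5   6   7   8   9  10
  0   0   0   0   0   0   0   0   0   0   0   0
  1   0   0   0   0   8   8   8   8   8   8   8
  2   0   9   9   9   9  17  17  17  17  17  17
  3   0   9   9   9   9  17  17  17  17  17  23
  4   0   9   9   9   9  17  21  21  21  21  29
  5   0   9   9   9   9  17  21  21  21  24  29
  6   0   9   9   9   9  17  21  21  21  24  29

29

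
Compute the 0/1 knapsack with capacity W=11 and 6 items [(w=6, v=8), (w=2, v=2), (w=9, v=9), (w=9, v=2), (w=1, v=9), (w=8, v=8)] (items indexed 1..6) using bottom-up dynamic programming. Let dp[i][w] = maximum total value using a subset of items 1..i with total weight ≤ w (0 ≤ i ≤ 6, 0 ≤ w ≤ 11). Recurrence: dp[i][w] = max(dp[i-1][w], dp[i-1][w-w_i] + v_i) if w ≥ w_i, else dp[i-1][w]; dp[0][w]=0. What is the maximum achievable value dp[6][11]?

19

i\w   0   1   2   3   4   5   6   7   8   9  10  11
  0   0   0   0   0   0   0   0   0   0   0   0   0
  1   0   0   0   0   0   0   8   8   8   8   8   8
  2   0   0   2   2   2   2   8   8  10  10  10  10
  3   0   0   2   2   2   2   8   8  10  10  10  11
  4   0   0   2   2   2   2   8   8  10  10  10  11
  5   0   9   9  11  11  11  11  17  17  19  19  19
  6   0   9   9  11  11  11  11  17  17  19  19  19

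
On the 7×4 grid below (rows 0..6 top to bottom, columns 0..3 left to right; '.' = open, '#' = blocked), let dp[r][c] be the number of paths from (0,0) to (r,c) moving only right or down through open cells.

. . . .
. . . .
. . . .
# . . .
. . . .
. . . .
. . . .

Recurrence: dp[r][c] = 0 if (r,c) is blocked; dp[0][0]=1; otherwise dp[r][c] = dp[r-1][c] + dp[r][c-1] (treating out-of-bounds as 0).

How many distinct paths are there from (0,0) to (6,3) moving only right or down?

r\c   0   1   2   3
  0   1   1   1   1
  1   1   2   3   4
  2   1   3   6  10
  3   0   3   9  19
  4   0   3  12  31
  5   0   3  15  46
  6   0   3  18  64

64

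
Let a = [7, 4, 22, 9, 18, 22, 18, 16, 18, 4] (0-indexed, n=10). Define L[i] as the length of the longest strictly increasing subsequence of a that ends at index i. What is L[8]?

   i    0    1    2    3    4    5    6    7    8    9
a[i]    7    4   22    9   18   22   18   16   18    4
L[i]    1    1    2    2    3    4    3    3    4    1

4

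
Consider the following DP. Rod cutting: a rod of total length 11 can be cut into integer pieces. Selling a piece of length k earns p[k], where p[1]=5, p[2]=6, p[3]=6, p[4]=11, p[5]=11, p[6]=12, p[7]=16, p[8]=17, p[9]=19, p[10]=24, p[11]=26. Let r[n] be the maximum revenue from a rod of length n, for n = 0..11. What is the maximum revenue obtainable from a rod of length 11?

55

   n    0    1    2    3    4    5    6    7    8    9   10   11
r[n]    0    5   10   15   20   25   30   35   40   45   50   55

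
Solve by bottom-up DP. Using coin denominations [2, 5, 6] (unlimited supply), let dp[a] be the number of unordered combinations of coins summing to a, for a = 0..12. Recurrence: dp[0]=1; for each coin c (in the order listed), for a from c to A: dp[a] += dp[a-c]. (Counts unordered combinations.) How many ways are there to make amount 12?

after  coin     0     1     2     3     4     5     6     7     8     9    10    11    12
          2     1     0     1     0     1     0     1     0     1     0     1     0     1
          5     1     0     1     0     1     1     1     1     1     1     2     1     2
          6     1     0     1     0     1     1     2     1     2     1     3     2     4

4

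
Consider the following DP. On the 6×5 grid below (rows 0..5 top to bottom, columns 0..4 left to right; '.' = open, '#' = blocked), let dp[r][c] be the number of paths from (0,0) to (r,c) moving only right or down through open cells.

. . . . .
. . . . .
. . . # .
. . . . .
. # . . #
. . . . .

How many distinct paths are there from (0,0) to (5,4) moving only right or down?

r\c   0   1   2   3   4
  0   1   1   1   1   1
  1   1   2   3   4   5
  2   1   3   6   0   5
  3   1   4  10  10  15
  4   1   0  10  20   0
  5   1   1  11  31  31

31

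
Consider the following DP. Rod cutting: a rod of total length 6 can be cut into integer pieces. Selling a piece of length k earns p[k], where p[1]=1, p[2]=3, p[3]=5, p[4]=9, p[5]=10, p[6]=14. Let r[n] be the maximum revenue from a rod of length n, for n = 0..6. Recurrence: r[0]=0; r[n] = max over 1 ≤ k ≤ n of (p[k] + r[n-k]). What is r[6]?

14

   n    0    1    2    3    4    5    6
r[n]    0    1    3    5    9   10   14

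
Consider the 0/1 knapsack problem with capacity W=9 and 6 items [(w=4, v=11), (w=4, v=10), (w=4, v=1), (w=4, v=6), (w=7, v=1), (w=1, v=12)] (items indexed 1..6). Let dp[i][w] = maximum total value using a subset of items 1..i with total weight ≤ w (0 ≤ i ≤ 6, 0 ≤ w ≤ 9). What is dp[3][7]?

11

i\w   0   1   2   3   4   5   6   7   8   9
  0   0   0   0   0   0   0   0   0   0   0
  1   0   0   0   0  11  11  11  11  11  11
  2   0   0   0   0  11  11  11  11  21  21
  3   0   0   0   0  11  11  11  11  21  21
  4   0   0   0   0  11  11  11  11  21  21
  5   0   0   0   0  11  11  11  11  21  21
  6   0  12  12  12  12  23  23  23  23  33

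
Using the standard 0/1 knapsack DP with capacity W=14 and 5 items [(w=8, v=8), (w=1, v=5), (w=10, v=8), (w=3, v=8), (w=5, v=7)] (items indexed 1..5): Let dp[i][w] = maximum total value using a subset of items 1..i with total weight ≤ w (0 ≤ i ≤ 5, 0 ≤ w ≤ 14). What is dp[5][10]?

i\w   0   1   2   3   4   5   6   7   8   9  10  11  12  13  14
  0   0   0   0   0   0   0   0   0   0   0   0   0   0   0   0
  1   0   0   0   0   0   0   0   0   8   8   8   8   8   8   8
  2   0   5   5   5   5   5   5   5   8  13  13  13  13  13  13
  3   0   5   5   5   5   5   5   5   8  13  13  13  13  13  13
  4   0   5   5   8  13  13  13  13  13  13  13  16  21  21  21
  5   0   5   5   8  13  13  13  13  15  20  20  20  21  21  21

20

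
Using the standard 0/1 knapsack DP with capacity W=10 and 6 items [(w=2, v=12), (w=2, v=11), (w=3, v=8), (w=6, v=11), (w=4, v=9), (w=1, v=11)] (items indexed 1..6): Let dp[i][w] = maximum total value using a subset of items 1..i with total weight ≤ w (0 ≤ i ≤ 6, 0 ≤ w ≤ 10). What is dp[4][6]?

i\w   0   1   2   3   4   5   6   7   8   9  10
  0   0   0   0   0   0   0   0   0   0   0   0
  1   0   0  12  12  12  12  12  12  12  12  12
  2   0   0  12  12  23  23  23  23  23  23  23
  3   0   0  12  12  23  23  23  31  31  31  31
  4   0   0  12  12  23  23  23  31  31  31  34
  5   0   0  12  12  23  23  23  31  32  32  34
  6   0  11  12  23  23  34  34  34  42  43  43

23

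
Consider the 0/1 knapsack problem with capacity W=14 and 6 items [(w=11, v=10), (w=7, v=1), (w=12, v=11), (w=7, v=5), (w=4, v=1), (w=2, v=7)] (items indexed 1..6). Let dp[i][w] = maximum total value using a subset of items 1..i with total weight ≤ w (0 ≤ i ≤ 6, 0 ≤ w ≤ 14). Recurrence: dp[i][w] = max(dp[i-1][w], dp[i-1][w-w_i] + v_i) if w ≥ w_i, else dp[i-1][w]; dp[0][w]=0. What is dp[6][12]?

i\w   0   1   2   3   4   5   6   7   8   9  10  11  12  13  14
  0   0   0   0   0   0   0   0   0   0   0   0   0   0   0   0
  1   0   0   0   0   0   0   0   0   0   0   0  10  10  10  10
  2   0   0   0   0   0   0   0   1   1   1   1  10  10  10  10
  3   0   0   0   0   0   0   0   1   1   1   1  10  11  11  11
  4   0   0   0   0   0   0   0   5   5   5   5  10  11  11  11
  5   0   0   0   0   1   1   1   5   5   5   5  10  11  11  11
  6   0   0   7   7   7   7   8   8   8  12  12  12  12  17  18

12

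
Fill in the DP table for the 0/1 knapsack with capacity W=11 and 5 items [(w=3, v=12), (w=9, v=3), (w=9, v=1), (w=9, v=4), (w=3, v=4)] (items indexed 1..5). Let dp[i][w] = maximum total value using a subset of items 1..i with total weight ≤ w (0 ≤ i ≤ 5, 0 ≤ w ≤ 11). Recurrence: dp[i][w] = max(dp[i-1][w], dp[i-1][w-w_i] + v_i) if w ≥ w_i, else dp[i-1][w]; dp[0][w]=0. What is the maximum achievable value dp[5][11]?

i\w   0   1   2   3   4   5   6   7   8   9  10  11
  0   0   0   0   0   0   0   0   0   0   0   0   0
  1   0   0   0  12  12  12  12  12  12  12  12  12
  2   0   0   0  12  12  12  12  12  12  12  12  12
  3   0   0   0  12  12  12  12  12  12  12  12  12
  4   0   0   0  12  12  12  12  12  12  12  12  12
  5   0   0   0  12  12  12  16  16  16  16  16  16

16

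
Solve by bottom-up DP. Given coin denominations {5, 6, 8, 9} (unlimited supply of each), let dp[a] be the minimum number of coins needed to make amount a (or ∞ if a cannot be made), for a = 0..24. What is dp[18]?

 a  0  1  2  3  4  5  6  7  8  9 10 11 12 13 14 15 16 17 18 19 20 21 22 23 24
dp  0  -  -  -  -  1  1  -  1  1  2  2  2  2  2  2  2  2  2  3  3  3  3  3  3
(- denotes ∞ / unreachable)

2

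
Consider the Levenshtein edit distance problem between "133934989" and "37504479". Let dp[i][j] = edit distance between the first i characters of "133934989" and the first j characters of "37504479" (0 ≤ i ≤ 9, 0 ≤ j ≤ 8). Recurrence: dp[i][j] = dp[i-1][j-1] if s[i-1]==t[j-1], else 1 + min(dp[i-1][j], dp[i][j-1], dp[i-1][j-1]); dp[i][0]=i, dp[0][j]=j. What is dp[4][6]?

6

   ''  3  7  5  0  4  4  7  9
''  0  1  2  3  4  5  6  7  8
 1  1  1  2  3  4  5  6  7  8
 3  2  1  2  3  4  5  6  7  8
 3  3  2  2  3  4  5  6  7  8
 9  4  3  3  3  4  5  6  7  7
 3  5  4  4  4  4  5  6  7  8
 4  6  5  5  5  5  4  5  6  7
 9  7  6  6  6  6  5  5  6  6
 8  8  7  7  7  7  6  6  6  7
 9  9  8  8  8  8  7  7  7  6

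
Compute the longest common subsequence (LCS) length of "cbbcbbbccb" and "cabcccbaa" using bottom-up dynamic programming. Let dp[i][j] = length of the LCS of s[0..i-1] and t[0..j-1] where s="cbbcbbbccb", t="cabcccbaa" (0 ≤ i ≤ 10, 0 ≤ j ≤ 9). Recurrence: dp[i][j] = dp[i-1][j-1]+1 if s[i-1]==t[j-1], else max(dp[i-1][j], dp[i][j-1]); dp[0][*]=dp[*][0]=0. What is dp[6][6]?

3

   ''  c  a  b  c  c  c  b  a  a
''  0  0  0  0  0  0  0  0  0  0
 c  0  1  1  1  1  1  1  1  1  1
 b  0  1  1  2  2  2  2  2  2  2
 b  0  1  1  2  2  2  2  3  3  3
 c  0  1  1  2  3  3  3  3  3  3
 b  0  1  1  2  3  3  3  4  4  4
 b  0  1  1  2  3  3  3  4  4  4
 b  0  1  1  2  3  3  3  4  4  4
 c  0  1  1  2  3  4  4  4  4  4
 c  0  1  1  2  3  4  5  5  5  5
 b  0  1  1  2  3  4  5  6  6  6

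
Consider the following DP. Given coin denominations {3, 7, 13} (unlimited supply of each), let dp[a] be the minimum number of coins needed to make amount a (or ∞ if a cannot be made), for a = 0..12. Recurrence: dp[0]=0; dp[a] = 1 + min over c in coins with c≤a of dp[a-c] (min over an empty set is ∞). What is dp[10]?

2

 a  0  1  2  3  4  5  6  7  8  9 10 11 12
dp  0  -  -  1  -  -  2  1  -  3  2  -  4
(- denotes ∞ / unreachable)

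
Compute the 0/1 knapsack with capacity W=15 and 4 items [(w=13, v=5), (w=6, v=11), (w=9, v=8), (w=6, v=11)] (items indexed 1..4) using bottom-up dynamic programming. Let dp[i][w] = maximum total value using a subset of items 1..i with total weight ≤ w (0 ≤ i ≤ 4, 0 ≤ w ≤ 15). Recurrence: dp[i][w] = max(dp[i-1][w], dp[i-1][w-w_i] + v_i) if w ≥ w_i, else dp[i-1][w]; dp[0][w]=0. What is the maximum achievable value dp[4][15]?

i\w   0   1   2   3   4   5   6   7   8   9  10  11  12  13  14  15
  0   0   0   0   0   0   0   0   0   0   0   0   0   0   0   0   0
  1   0   0   0   0   0   0   0   0   0   0   0   0   0   5   5   5
  2   0   0   0   0   0   0  11  11  11  11  11  11  11  11  11  11
  3   0   0   0   0   0   0  11  11  11  11  11  11  11  11  11  19
  4   0   0   0   0   0   0  11  11  11  11  11  11  22  22  22  22

22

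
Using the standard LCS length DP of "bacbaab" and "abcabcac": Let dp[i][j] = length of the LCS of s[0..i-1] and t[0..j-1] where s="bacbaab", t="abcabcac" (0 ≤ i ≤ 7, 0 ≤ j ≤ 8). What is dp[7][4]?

   ''  a  b  c  a  b  c  a  c
''  0  0  0  0  0  0  0  0  0
 b  0  0  1  1  1  1  1  1  1
 a  0  1  1  1  2  2  2  2  2
 c  0  1  1  2  2  2  3  3  3
 b  0  1  2  2  2  3  3  3  3
 a  0  1  2  2  3  3  3  4  4
 a  0  1  2  2  3  3  3  4  4
 b  0  1  2  2  3  4  4  4  4

3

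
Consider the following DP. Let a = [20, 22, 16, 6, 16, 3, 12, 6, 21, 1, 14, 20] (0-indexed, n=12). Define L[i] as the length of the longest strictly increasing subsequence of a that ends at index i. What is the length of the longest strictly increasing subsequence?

4

   i    0    1    2    3    4    5    6    7    8    9   10   11
a[i]   20   22   16    6   16    3   12    6   21    1   14   20
L[i]    1    2    1    1    2    1    2    2    3    1    3    4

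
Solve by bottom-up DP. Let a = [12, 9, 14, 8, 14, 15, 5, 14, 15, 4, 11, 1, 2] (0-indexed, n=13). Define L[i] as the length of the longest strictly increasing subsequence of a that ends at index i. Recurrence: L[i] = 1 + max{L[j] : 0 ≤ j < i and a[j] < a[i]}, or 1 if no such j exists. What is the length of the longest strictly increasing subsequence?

3

   i    0    1    2    3    4    5    6    7    8    9   10   11   12
a[i]   12    9   14    8   14   15    5   14   15    4   11    1    2
L[i]    1    1    2    1    2    3    1    2    3    1    2    1    2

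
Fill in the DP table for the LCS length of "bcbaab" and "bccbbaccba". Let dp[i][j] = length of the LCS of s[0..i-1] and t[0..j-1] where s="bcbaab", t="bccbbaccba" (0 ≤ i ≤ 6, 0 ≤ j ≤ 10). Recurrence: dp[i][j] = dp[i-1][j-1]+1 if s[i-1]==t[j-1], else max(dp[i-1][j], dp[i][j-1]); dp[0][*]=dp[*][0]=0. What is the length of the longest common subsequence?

5

   ''  b  c  c  b  b  a  c  c  b  a
''  0  0  0  0  0  0  0  0  0  0  0
 b  0  1  1  1  1  1  1  1  1  1  1
 c  0  1  2  2  2  2  2  2  2  2  2
 b  0  1  2  2  3  3  3  3  3  3  3
 a  0  1  2  2  3  3  4  4  4  4  4
 a  0  1  2  2  3  3  4  4  4  4  5
 b  0  1  2  2  3  4  4  4  4  5  5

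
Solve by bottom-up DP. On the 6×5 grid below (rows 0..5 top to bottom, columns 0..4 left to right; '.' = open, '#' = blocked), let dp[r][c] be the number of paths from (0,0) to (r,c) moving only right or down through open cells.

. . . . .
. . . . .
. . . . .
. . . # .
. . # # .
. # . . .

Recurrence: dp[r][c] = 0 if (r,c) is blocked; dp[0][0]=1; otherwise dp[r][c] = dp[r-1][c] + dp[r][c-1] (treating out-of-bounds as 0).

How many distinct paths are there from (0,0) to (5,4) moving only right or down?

r\c   0   1   2   3   4
  0   1   1   1   1   1
  1   1   2   3   4   5
  2   1   3   6  10  15
  3   1   4  10   0  15
  4   1   5   0   0  15
  5   1   0   0   0  15

15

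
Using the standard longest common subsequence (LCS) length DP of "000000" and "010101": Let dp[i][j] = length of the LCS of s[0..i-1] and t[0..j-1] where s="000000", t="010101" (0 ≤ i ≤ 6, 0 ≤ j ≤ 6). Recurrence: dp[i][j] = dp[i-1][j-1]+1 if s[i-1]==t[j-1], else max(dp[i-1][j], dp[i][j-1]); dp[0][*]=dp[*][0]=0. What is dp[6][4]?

   ''  0  1  0  1  0  1
''  0  0  0  0  0  0  0
 0  0  1  1  1  1  1  1
 0  0  1  1  2  2  2  2
 0  0  1  1  2  2  3  3
 0  0  1  1  2  2  3  3
 0  0  1  1  2  2  3  3
 0  0  1  1  2  2  3  3

2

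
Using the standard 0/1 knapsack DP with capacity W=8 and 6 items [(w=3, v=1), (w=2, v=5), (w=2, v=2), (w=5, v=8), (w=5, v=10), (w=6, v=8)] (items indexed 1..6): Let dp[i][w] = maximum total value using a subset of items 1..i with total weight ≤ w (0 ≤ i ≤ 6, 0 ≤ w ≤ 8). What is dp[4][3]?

5

i\w   0   1   2   3   4   5   6   7   8
  0   0   0   0   0   0   0   0   0   0
  1   0   0   0   1   1   1   1   1   1
  2   0   0   5   5   5   6   6   6   6
  3   0   0   5   5   7   7   7   8   8
  4   0   0   5   5   7   8   8  13  13
  5   0   0   5   5   7  10  10  15  15
  6   0   0   5   5   7  10  10  15  15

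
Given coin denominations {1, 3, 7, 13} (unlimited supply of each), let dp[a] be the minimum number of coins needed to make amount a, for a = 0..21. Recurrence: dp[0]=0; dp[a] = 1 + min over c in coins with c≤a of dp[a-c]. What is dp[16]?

 a  0  1  2  3  4  5  6  7  8  9 10 11 12 13 14 15 16 17 18 19 20 21
dp  0  1  2  1  2  3  2  1  2  3  2  3  4  1  2  3  2  3  4  3  2  3

2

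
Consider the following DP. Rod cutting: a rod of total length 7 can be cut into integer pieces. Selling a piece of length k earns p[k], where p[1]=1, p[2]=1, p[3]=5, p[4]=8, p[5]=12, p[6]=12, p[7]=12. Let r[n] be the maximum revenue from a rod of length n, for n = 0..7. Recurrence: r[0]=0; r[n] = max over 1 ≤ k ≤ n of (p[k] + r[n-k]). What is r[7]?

14

   n    0    1    2    3    4    5    6    7
r[n]    0    1    2    5    8   12   13   14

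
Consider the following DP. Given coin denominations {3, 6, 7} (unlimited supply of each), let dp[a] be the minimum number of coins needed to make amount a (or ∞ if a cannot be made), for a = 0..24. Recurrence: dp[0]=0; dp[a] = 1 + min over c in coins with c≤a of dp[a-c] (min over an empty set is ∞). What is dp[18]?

3

 a  0  1  2  3  4  5  6  7  8  9 10 11 12 13 14 15 16 17 18 19 20 21 22 23 24
dp  0  -  -  1  -  -  1  1  -  2  2  -  2  2  2  3  3  3  3  3  3  3  4  4  4
(- denotes ∞ / unreachable)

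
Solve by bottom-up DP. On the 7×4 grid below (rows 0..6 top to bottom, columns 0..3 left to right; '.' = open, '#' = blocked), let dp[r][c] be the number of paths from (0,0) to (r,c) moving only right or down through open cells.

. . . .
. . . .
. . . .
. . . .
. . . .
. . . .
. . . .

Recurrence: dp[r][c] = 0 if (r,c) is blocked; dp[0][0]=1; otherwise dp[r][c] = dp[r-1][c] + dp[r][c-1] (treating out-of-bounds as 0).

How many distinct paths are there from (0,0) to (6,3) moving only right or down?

84

r\c   0   1   2   3
  0   1   1   1   1
  1   1   2   3   4
  2   1   3   6  10
  3   1   4  10  20
  4   1   5  15  35
  5   1   6  21  56
  6   1   7  28  84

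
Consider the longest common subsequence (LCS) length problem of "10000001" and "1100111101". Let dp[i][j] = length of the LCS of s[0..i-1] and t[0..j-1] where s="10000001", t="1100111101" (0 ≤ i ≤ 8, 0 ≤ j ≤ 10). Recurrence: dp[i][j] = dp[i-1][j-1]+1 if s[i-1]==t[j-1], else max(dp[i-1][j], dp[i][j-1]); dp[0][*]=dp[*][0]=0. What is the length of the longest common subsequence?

   ''  1  1  0  0  1  1  1  1  0  1
''  0  0  0  0  0  0  0  0  0  0  0
 1  0  1  1  1  1  1  1  1  1  1  1
 0  0  1  1  2  2  2  2  2  2  2  2
 0  0  1  1  2  3  3  3  3  3  3  3
 0  0  1  1  2  3  3  3  3  3  4  4
 0  0  1  1  2  3  3  3  3  3  4  4
 0  0  1  1  2  3  3  3  3  3  4  4
 0  0  1  1  2  3  3  3  3  3  4  4
 1  0  1  2  2  3  4  4  4  4  4  5

5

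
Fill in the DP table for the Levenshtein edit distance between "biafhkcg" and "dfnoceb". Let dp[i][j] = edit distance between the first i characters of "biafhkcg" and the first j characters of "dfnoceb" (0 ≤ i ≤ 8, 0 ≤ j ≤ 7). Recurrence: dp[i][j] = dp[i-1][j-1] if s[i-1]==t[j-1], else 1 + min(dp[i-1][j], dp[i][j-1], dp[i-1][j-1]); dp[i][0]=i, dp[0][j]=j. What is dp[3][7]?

7

   ''  d  f  n  o  c  e  b
''  0  1  2  3  4  5  6  7
 b  1  1  2  3  4  5  6  6
 i  2  2  2  3  4  5  6  7
 a  3  3  3  3  4  5  6  7
 f  4  4  3  4  4  5  6  7
 h  5  5  4  4  5  5  6  7
 k  6  6  5  5  5  6  6  7
 c  7  7  6  6  6  5  6  7
 g  8  8  7  7  7  6  6  7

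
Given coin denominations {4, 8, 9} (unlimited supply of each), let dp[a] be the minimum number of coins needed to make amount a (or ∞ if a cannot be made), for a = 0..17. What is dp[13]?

 a  0  1  2  3  4  5  6  7  8  9 10 11 12 13 14 15 16 17
dp  0  -  -  -  1  -  -  -  1  1  -  -  2  2  -  -  2  2
(- denotes ∞ / unreachable)

2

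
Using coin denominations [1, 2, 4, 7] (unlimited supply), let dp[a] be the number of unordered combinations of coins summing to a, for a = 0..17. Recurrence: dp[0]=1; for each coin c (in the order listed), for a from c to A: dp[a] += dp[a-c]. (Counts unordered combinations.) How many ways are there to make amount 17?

39

after  coin     0     1     2     3     4     5     6     7     8     9    10    11    12    13    14    15    16    17
          1     1     1     1     1     1     1     1     1     1     1     1     1     1     1     1     1     1     1
          2     1     1     2     2     3     3     4     4     5     5     6     6     7     7     8     8     9     9
          4     1     1     2     2     4     4     6     6     9     9    12    12    16    16    20    20    25    25
          7     1     1     2     2     4     4     6     7    10    11    14    16    20    22    27    30    36    39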